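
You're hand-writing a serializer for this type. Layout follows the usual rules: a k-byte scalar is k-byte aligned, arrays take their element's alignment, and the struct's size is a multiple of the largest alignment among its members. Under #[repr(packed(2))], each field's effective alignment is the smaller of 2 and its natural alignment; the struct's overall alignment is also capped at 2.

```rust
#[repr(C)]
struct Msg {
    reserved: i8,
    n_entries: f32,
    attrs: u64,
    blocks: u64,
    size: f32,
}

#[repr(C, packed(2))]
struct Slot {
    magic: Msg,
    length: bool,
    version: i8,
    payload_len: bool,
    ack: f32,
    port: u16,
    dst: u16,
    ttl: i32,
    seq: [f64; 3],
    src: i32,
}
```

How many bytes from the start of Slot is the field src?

72

Msg: reserved at 0 (size 1, align 1) → ends 1; pad 3 to align 4 for n_entries; n_entries at 4 (size 4, align 4) → ends 8; attrs at 8 (size 8, align 8) → ends 16; blocks at 16 (size 8, align 8) → ends 24; size at 24 (size 4, align 4) → ends 28; tail pad 4 to reach multiple of 8; total 32 bytes, alignment 8
magic at 0 (size 32, align 2) → ends 32
length at 32 (size 1, align 1) → ends 33
version at 33 (size 1, align 1) → ends 34
payload_len at 34 (size 1, align 1) → ends 35
pad 1 to align 2 for ack
ack at 36 (size 4, align 2) → ends 40
port at 40 (size 2, align 2) → ends 42
dst at 42 (size 2, align 2) → ends 44
ttl at 44 (size 4, align 2) → ends 48
seq at 48 (size 24, align 2) → ends 72
src at 72 (size 4, align 2) → ends 76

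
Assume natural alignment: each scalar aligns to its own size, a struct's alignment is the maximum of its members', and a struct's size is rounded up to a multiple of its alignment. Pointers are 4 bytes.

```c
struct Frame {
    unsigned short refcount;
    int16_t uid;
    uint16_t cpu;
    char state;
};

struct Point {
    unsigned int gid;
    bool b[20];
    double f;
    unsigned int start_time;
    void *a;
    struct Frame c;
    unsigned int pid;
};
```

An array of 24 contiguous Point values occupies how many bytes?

1344

Frame: 0..2  refcount  (2B, 2-aligned); 2..4  uid  (2B, 2-aligned); 4..6  cpu  (2B, 2-aligned); 6..7  state  (1B, 1-aligned); 7..8  -- tail padding (1B); sizeof = 8, alignof = 2
0..4  gid  (4B, 4-aligned)
4..24  b  (20B, 1-aligned)
24..32  f  (8B, 8-aligned)
32..36  start_time  (4B, 4-aligned)
36..40  a  (4B, 4-aligned)
40..48  c  (8B, 2-aligned)
48..52  pid  (4B, 4-aligned)
52..56  -- tail padding (4B)
sizeof = 56, alignof = 8
array of 24: 24 × 56 = 1344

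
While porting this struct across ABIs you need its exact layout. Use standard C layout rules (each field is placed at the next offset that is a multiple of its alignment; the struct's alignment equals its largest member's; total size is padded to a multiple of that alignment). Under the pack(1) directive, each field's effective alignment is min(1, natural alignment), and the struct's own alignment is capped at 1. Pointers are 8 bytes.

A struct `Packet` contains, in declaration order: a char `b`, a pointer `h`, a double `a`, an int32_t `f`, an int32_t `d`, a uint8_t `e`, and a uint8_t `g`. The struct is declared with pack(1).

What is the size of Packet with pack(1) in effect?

27

@0: b [1B, align 1] → 1
@1: h [8B, align 1] → 9
@9: a [8B, align 1] → 17
@17: f [4B, align 1] → 21
@21: d [4B, align 1] → 25
@25: e [1B, align 1] → 26
@26: g [1B, align 1] → 27
size 27, align 1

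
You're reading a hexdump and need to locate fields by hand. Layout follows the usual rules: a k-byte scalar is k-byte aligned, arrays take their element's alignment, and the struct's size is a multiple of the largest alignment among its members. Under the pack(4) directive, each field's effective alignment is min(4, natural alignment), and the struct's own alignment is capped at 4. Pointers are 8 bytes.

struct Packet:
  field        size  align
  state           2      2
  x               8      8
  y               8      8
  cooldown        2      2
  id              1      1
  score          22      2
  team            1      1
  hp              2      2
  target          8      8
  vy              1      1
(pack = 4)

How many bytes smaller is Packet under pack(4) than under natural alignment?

natural layout:
  @0: state [2B, align 2] → 2
  +6 pad (align 8)
  @8: x [8B, align 8] → 16
  @16: y [8B, align 8] → 24
  @24: cooldown [2B, align 2] → 26
  @26: id [1B, align 1] → 27
  +1 pad (align 2)
  @28: score [22B, align 2] → 50
  @50: team [1B, align 1] → 51
  +1 pad (align 2)
  @52: hp [2B, align 2] → 54
  +2 pad (align 8)
  @56: target [8B, align 8] → 64
  @64: vy [1B, align 1] → 65
  +7 tail pad (align 8)
  size 72, align 8
packed(4) layout:
  @0: state [2B, align 2] → 2
  +2 pad (align 4)
  @4: x [8B, align 4] → 12
  @12: y [8B, align 4] → 20
  @20: cooldown [2B, align 2] → 22
  @22: id [1B, align 1] → 23
  +1 pad (align 2)
  @24: score [22B, align 2] → 46
  @46: team [1B, align 1] → 47
  +1 pad (align 2)
  @48: hp [2B, align 2] → 50
  +2 pad (align 4)
  @52: target [8B, align 4] → 60
  @60: vy [1B, align 1] → 61
  +3 tail pad (align 4)
  size 64, align 4
72 − 64 = 8

8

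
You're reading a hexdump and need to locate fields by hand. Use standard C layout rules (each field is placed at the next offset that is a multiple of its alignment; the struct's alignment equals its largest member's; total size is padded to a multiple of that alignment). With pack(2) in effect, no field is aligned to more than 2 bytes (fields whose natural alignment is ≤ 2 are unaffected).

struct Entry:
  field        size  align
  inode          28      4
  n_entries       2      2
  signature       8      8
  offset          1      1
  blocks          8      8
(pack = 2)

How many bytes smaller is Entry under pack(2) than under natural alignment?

8

natural layout:
  inode at 0 (size 28, align 4) → ends 28
  n_entries at 28 (size 2, align 2) → ends 30
  pad 2 to align 8 for signature
  signature at 32 (size 8, align 8) → ends 40
  offset at 40 (size 1, align 1) → ends 41
  pad 7 to align 8 for blocks
  blocks at 48 (size 8, align 8) → ends 56
  total 56 bytes, alignment 8
packed(2) layout:
  inode at 0 (size 28, align 2) → ends 28
  n_entries at 28 (size 2, align 2) → ends 30
  signature at 30 (size 8, align 2) → ends 38
  offset at 38 (size 1, align 1) → ends 39
  pad 1 to align 2 for blocks
  blocks at 40 (size 8, align 2) → ends 48
  total 48 bytes, alignment 2
56 − 48 = 8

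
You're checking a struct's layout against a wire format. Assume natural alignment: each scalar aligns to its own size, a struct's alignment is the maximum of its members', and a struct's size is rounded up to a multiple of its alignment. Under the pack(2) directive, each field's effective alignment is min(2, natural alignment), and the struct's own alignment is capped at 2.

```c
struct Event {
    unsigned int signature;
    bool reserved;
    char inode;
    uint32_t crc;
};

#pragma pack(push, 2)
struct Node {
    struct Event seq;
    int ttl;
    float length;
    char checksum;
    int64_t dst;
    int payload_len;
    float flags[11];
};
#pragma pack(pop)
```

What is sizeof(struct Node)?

Event: 0..4  signature  (4B, 4-aligned); 4..5  reserved  (1B, 1-aligned); 5..6  inode  (1B, 1-aligned); 6..8  -- padding (2B); 8..12  crc  (4B, 4-aligned); sizeof = 12, alignof = 4
0..12  seq  (12B, 2-aligned)
12..16  ttl  (4B, 2-aligned)
16..20  length  (4B, 2-aligned)
20..21  checksum  (1B, 1-aligned)
21..22  -- padding (1B)
22..30  dst  (8B, 2-aligned)
30..34  payload_len  (4B, 2-aligned)
34..78  flags  (44B, 2-aligned)
sizeof = 78, alignof = 2

78 bytes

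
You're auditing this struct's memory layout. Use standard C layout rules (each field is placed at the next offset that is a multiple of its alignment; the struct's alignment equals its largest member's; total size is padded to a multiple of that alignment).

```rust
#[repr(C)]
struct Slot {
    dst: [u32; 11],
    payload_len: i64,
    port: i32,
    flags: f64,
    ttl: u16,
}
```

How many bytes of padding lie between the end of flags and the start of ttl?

@0: dst [44B, align 4] → 44
+4 pad (align 8)
@48: payload_len [8B, align 8] → 56
@56: port [4B, align 4] → 60
+4 pad (align 8)
@64: flags [8B, align 8] → 72
@72: ttl [2B, align 2] → 74

0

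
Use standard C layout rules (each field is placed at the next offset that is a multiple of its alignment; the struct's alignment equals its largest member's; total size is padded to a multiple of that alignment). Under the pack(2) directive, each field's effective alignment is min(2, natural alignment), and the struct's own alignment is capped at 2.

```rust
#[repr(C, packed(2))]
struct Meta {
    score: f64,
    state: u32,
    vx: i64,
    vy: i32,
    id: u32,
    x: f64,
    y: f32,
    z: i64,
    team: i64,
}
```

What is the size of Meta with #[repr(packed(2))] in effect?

0..8  score  (8B, 2-aligned)
8..12  state  (4B, 2-aligned)
12..20  vx  (8B, 2-aligned)
20..24  vy  (4B, 2-aligned)
24..28  id  (4B, 2-aligned)
28..36  x  (8B, 2-aligned)
36..40  y  (4B, 2-aligned)
40..48  z  (8B, 2-aligned)
48..56  team  (8B, 2-aligned)
sizeof = 56, alignof = 2

56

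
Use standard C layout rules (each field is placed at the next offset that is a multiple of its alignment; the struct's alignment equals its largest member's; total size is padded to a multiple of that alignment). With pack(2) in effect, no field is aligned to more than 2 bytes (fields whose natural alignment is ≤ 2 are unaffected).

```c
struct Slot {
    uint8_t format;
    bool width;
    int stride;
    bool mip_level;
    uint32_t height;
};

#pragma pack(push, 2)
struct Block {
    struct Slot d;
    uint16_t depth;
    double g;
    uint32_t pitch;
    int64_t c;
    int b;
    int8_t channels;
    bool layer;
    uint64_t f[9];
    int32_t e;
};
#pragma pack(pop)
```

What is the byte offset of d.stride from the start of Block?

4

Slot: 0..1  format  (1B, 1-aligned); 1..2  width  (1B, 1-aligned); 2..4  -- padding (2B); 4..8  stride  (4B, 4-aligned); 8..9  mip_level  (1B, 1-aligned); 9..12  -- padding (3B); 12..16  height  (4B, 4-aligned); sizeof = 16, alignof = 4
0..16  d  (16B, 2-aligned)
within Slot: stride at 4
0 + 4 = 4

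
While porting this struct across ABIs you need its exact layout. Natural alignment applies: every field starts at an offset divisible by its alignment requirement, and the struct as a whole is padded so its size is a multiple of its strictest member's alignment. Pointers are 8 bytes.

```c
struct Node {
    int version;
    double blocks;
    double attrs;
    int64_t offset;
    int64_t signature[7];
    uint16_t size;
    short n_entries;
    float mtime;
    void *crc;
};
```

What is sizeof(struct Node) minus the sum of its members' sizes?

4

0..4  version  (4B, 4-aligned)
4..8  -- padding (4B)
8..16  blocks  (8B, 8-aligned)
16..24  attrs  (8B, 8-aligned)
24..32  offset  (8B, 8-aligned)
32..88  signature  (56B, 8-aligned)
88..90  size  (2B, 2-aligned)
90..92  n_entries  (2B, 2-aligned)
92..96  mtime  (4B, 4-aligned)
96..104  crc  (8B, 8-aligned)
sizeof = 104, alignof = 8
data bytes 100, size 104 → padding 4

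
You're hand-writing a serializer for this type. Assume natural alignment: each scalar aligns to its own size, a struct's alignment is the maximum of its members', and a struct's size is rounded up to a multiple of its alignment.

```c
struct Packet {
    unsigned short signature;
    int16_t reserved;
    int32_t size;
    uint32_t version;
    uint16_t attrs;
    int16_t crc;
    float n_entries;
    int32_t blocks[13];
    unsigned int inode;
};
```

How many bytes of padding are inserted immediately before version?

0

@0: signature [2B, align 2] → 2
@2: reserved [2B, align 2] → 4
@4: size [4B, align 4] → 8
@8: version [4B, align 4] → 12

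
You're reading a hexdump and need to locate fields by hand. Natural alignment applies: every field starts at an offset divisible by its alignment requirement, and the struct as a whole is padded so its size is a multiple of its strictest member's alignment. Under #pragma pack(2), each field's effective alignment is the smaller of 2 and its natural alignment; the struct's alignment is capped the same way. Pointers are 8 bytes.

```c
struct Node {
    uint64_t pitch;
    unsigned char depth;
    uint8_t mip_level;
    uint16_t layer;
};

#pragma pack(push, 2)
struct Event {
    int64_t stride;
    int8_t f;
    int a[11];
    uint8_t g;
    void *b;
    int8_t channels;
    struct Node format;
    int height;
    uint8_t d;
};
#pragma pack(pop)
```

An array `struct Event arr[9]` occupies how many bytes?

792

Node: 0..8  pitch  (8B, 8-aligned); 8..9  depth  (1B, 1-aligned); 9..10  mip_level  (1B, 1-aligned); 10..12  layer  (2B, 2-aligned); 12..16  -- tail padding (4B); sizeof = 16, alignof = 8
0..8  stride  (8B, 2-aligned)
8..9  f  (1B, 1-aligned)
9..10  -- padding (1B)
10..54  a  (44B, 2-aligned)
54..55  g  (1B, 1-aligned)
55..56  -- padding (1B)
56..64  b  (8B, 2-aligned)
64..65  channels  (1B, 1-aligned)
65..66  -- padding (1B)
66..82  format  (16B, 2-aligned)
82..86  height  (4B, 2-aligned)
86..87  d  (1B, 1-aligned)
87..88  -- tail padding (1B)
sizeof = 88, alignof = 2
array of 9: 9 × 88 = 792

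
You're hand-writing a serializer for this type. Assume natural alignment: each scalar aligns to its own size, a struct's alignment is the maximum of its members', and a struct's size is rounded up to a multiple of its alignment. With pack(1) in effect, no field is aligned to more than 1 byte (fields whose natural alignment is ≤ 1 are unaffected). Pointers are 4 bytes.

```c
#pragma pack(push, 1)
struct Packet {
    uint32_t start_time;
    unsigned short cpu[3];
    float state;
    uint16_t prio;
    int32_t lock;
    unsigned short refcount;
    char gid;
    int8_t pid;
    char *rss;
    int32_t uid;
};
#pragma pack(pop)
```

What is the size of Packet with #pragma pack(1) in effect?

0..4  start_time  (4B, 1-aligned)
4..10  cpu  (6B, 1-aligned)
10..14  state  (4B, 1-aligned)
14..16  prio  (2B, 1-aligned)
16..20  lock  (4B, 1-aligned)
20..22  refcount  (2B, 1-aligned)
22..23  gid  (1B, 1-aligned)
23..24  pid  (1B, 1-aligned)
24..28  rss  (4B, 1-aligned)
28..32  uid  (4B, 1-aligned)
sizeof = 32, alignof = 1

32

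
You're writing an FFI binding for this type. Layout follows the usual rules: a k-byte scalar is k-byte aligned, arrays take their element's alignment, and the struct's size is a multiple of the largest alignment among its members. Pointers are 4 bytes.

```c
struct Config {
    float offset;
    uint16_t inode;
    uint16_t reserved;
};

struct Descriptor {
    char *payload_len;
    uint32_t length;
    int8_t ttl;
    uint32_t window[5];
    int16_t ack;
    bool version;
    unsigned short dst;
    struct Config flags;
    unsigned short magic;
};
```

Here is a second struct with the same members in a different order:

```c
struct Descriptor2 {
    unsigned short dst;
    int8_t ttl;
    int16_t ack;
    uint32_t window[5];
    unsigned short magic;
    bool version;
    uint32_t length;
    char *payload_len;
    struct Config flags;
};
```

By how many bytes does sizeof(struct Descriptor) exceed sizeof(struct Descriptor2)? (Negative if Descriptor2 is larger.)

Config: 0..4  offset  (4B, 4-aligned); 4..6  inode  (2B, 2-aligned); 6..8  reserved  (2B, 2-aligned); sizeof = 8, alignof = 4
0..4  payload_len  (4B, 4-aligned)
4..8  length  (4B, 4-aligned)
8..9  ttl  (1B, 1-aligned)
9..12  -- padding (3B)
12..32  window  (20B, 4-aligned)
32..34  ack  (2B, 2-aligned)
34..35  version  (1B, 1-aligned)
35..36  -- padding (1B)
36..38  dst  (2B, 2-aligned)
38..40  -- padding (2B)
40..48  flags  (8B, 4-aligned)
48..50  magic  (2B, 2-aligned)
50..52  -- tail padding (2B)
sizeof = 52, alignof = 4
— Descriptor2 —
0..2  dst  (2B, 2-aligned)
2..3  ttl  (1B, 1-aligned)
3..4  -- padding (1B)
4..6  ack  (2B, 2-aligned)
6..8  -- padding (2B)
8..28  window  (20B, 4-aligned)
28..30  magic  (2B, 2-aligned)
30..31  version  (1B, 1-aligned)
31..32  -- padding (1B)
32..36  length  (4B, 4-aligned)
36..40  payload_len  (4B, 4-aligned)
40..48  flags  (8B, 4-aligned)
sizeof = 48, alignof = 4
52 − 48 = 4

4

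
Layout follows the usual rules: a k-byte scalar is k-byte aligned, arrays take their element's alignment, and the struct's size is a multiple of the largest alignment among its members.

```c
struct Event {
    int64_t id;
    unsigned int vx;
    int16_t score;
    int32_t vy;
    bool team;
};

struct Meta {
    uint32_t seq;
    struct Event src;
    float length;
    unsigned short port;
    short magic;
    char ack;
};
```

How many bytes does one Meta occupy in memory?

Event: id at 0 (size 8, align 8) → ends 8; vx at 8 (size 4, align 4) → ends 12; score at 12 (size 2, align 2) → ends 14; pad 2 to align 4 for vy; vy at 16 (size 4, align 4) → ends 20; team at 20 (size 1, align 1) → ends 21; tail pad 3 to reach multiple of 8; total 24 bytes, alignment 8
seq at 0 (size 4, align 4) → ends 4
pad 4 to align 8 for src
src at 8 (size 24, align 8) → ends 32
length at 32 (size 4, align 4) → ends 36
port at 36 (size 2, align 2) → ends 38
magic at 38 (size 2, align 2) → ends 40
ack at 40 (size 1, align 1) → ends 41
tail pad 7 to reach multiple of 8
total 48 bytes, alignment 8

48 bytes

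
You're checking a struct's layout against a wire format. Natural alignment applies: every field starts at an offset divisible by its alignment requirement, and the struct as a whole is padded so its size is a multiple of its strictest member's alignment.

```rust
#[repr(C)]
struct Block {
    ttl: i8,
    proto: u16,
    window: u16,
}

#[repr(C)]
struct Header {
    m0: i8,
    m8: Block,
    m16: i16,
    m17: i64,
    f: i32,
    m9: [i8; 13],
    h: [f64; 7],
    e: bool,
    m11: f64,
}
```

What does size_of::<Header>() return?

120

Block: ttl at 0 (size 1, align 1) → ends 1; pad 1 to align 2 for proto; proto at 2 (size 2, align 2) → ends 4; window at 4 (size 2, align 2) → ends 6; total 6 bytes, alignment 2
m0 at 0 (size 1, align 1) → ends 1
pad 1 to align 2 for m8
m8 at 2 (size 6, align 2) → ends 8
m16 at 8 (size 2, align 2) → ends 10
pad 6 to align 8 for m17
m17 at 16 (size 8, align 8) → ends 24
f at 24 (size 4, align 4) → ends 28
m9 at 28 (size 13, align 1) → ends 41
pad 7 to align 8 for h
h at 48 (size 56, align 8) → ends 104
e at 104 (size 1, align 1) → ends 105
pad 7 to align 8 for m11
m11 at 112 (size 8, align 8) → ends 120
total 120 bytes, alignment 8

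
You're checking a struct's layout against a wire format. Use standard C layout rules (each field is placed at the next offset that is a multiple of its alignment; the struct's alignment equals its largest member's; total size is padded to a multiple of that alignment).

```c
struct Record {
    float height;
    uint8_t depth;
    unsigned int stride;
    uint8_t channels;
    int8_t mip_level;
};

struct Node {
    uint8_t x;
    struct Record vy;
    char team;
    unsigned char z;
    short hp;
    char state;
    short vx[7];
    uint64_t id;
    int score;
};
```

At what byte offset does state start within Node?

24

Record: height at 0 (size 4, align 4) → ends 4; depth at 4 (size 1, align 1) → ends 5; pad 3 to align 4 for stride; stride at 8 (size 4, align 4) → ends 12; channels at 12 (size 1, align 1) → ends 13; mip_level at 13 (size 1, align 1) → ends 14; tail pad 2 to reach multiple of 4; total 16 bytes, alignment 4
x at 0 (size 1, align 1) → ends 1
pad 3 to align 4 for vy
vy at 4 (size 16, align 4) → ends 20
team at 20 (size 1, align 1) → ends 21
z at 21 (size 1, align 1) → ends 22
hp at 22 (size 2, align 2) → ends 24
state at 24 (size 1, align 1) → ends 25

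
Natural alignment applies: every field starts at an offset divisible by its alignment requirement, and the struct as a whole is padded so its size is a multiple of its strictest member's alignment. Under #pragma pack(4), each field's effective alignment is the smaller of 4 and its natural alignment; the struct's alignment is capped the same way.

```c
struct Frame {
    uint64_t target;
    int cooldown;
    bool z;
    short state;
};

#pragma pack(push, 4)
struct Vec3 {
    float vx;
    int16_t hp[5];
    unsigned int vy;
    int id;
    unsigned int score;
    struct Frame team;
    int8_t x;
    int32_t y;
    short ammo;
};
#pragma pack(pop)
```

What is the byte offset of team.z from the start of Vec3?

Frame: @0: target [8B, align 8] → 8; @8: cooldown [4B, align 4] → 12; @12: z [1B, align 1] → 13; +1 pad (align 2); @14: state [2B, align 2] → 16; size 16, align 8
@0: vx [4B, align 4] → 4
@4: hp [10B, align 2] → 14
+2 pad (align 4)
@16: vy [4B, align 4] → 20
@20: id [4B, align 4] → 24
@24: score [4B, align 4] → 28
@28: team [16B, align 4] → 44
within Frame: z at 12
28 + 12 = 40

40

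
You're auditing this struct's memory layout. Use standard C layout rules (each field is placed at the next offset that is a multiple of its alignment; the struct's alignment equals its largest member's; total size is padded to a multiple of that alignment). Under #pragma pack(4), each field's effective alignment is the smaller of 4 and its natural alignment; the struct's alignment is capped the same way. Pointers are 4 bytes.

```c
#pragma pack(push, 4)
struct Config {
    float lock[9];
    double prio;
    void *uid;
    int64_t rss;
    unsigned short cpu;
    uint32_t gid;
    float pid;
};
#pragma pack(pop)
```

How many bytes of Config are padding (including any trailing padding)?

lock at 0 (size 36, align 4) → ends 36
prio at 36 (size 8, align 4) → ends 44
uid at 44 (size 4, align 4) → ends 48
rss at 48 (size 8, align 4) → ends 56
cpu at 56 (size 2, align 2) → ends 58
pad 2 to align 4 for gid
gid at 60 (size 4, align 4) → ends 64
pid at 64 (size 4, align 4) → ends 68
total 68 bytes, alignment 4
data bytes 66, size 68 → padding 2

2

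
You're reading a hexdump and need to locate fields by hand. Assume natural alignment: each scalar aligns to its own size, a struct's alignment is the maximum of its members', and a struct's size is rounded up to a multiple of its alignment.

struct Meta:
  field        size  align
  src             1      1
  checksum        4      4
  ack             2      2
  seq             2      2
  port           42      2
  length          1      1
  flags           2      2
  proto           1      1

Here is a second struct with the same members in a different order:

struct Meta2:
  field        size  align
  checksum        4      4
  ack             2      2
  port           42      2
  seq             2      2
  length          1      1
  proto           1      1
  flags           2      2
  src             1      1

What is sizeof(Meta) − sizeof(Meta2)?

4

src at 0 (size 1, align 1) → ends 1
pad 3 to align 4 for checksum
checksum at 4 (size 4, align 4) → ends 8
ack at 8 (size 2, align 2) → ends 10
seq at 10 (size 2, align 2) → ends 12
port at 12 (size 42, align 2) → ends 54
length at 54 (size 1, align 1) → ends 55
pad 1 to align 2 for flags
flags at 56 (size 2, align 2) → ends 58
proto at 58 (size 1, align 1) → ends 59
tail pad 1 to reach multiple of 4
total 60 bytes, alignment 4
— Meta2 —
checksum at 0 (size 4, align 4) → ends 4
ack at 4 (size 2, align 2) → ends 6
port at 6 (size 42, align 2) → ends 48
seq at 48 (size 2, align 2) → ends 50
length at 50 (size 1, align 1) → ends 51
proto at 51 (size 1, align 1) → ends 52
flags at 52 (size 2, align 2) → ends 54
src at 54 (size 1, align 1) → ends 55
tail pad 1 to reach multiple of 4
total 56 bytes, alignment 4
60 − 56 = 4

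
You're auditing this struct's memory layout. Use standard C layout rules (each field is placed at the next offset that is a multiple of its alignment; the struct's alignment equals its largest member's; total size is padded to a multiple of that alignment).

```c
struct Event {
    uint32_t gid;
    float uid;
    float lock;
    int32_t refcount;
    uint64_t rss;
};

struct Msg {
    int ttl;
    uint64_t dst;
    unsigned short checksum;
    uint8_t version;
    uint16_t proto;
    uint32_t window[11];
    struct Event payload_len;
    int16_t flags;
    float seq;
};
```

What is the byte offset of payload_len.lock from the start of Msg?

Event: gid at 0 (size 4, align 4) → ends 4; uid at 4 (size 4, align 4) → ends 8; lock at 8 (size 4, align 4) → ends 12; refcount at 12 (size 4, align 4) → ends 16; rss at 16 (size 8, align 8) → ends 24; total 24 bytes, alignment 8
ttl at 0 (size 4, align 4) → ends 4
pad 4 to align 8 for dst
dst at 8 (size 8, align 8) → ends 16
checksum at 16 (size 2, align 2) → ends 18
version at 18 (size 1, align 1) → ends 19
pad 1 to align 2 for proto
proto at 20 (size 2, align 2) → ends 22
pad 2 to align 4 for window
window at 24 (size 44, align 4) → ends 68
pad 4 to align 8 for payload_len
payload_len at 72 (size 24, align 8) → ends 96
within Event: lock at 8
72 + 8 = 80

80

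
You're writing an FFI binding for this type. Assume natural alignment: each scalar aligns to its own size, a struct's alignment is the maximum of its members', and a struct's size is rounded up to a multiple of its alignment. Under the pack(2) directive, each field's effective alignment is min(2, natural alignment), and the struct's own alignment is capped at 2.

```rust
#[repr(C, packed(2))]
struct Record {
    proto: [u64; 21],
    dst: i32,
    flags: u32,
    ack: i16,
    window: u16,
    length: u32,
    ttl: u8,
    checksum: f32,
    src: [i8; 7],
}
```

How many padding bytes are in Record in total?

0..168  proto  (168B, 2-aligned)
168..172  dst  (4B, 2-aligned)
172..176  flags  (4B, 2-aligned)
176..178  ack  (2B, 2-aligned)
178..180  window  (2B, 2-aligned)
180..184  length  (4B, 2-aligned)
184..185  ttl  (1B, 1-aligned)
185..186  -- padding (1B)
186..190  checksum  (4B, 2-aligned)
190..197  src  (7B, 1-aligned)
197..198  -- tail padding (1B)
sizeof = 198, alignof = 2
data bytes 196, size 198 → padding 2

2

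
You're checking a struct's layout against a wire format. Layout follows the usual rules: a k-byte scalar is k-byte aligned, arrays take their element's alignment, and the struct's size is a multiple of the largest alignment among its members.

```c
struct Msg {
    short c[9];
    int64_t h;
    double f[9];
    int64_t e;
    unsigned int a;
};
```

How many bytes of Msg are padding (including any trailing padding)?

10

0..18  c  (18B, 2-aligned)
18..24  -- padding (6B)
24..32  h  (8B, 8-aligned)
32..104  f  (72B, 8-aligned)
104..112  e  (8B, 8-aligned)
112..116  a  (4B, 4-aligned)
116..120  -- tail padding (4B)
sizeof = 120, alignof = 8
data bytes 110, size 120 → padding 10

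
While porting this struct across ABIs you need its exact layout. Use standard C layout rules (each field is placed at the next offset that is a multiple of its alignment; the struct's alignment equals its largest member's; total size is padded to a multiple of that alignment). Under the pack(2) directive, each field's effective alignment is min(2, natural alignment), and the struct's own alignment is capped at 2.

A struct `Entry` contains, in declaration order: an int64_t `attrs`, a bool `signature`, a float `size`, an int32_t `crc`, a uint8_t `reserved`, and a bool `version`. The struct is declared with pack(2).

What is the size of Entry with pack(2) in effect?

20

@0: attrs [8B, align 2] → 8
@8: signature [1B, align 1] → 9
+1 pad (align 2)
@10: size [4B, align 2] → 14
@14: crc [4B, align 2] → 18
@18: reserved [1B, align 1] → 19
@19: version [1B, align 1] → 20
size 20, align 2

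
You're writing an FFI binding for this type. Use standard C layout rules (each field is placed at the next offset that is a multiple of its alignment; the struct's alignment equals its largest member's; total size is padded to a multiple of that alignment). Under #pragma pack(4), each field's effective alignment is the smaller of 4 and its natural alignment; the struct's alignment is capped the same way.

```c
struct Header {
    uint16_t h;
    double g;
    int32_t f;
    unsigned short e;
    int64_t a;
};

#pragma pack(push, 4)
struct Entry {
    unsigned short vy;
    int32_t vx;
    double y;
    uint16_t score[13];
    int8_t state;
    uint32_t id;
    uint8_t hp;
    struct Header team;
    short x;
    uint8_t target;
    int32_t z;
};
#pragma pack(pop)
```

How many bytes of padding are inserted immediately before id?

1

Header: 0..2  h  (2B, 2-aligned); 2..8  -- padding (6B); 8..16  g  (8B, 8-aligned); 16..20  f  (4B, 4-aligned); 20..22  e  (2B, 2-aligned); 22..24  -- padding (2B); 24..32  a  (8B, 8-aligned); sizeof = 32, alignof = 8
0..2  vy  (2B, 2-aligned)
2..4  -- padding (2B)
4..8  vx  (4B, 4-aligned)
8..16  y  (8B, 4-aligned)
16..42  score  (26B, 2-aligned)
42..43  state  (1B, 1-aligned)
43..44  -- padding (1B)
44..48  id  (4B, 4-aligned)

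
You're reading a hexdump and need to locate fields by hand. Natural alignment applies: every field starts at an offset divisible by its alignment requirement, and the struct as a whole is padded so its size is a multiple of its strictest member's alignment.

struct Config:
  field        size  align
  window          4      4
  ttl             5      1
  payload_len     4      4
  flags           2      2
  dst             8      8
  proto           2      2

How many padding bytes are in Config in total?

15

0..4  window  (4B, 4-aligned)
4..9  ttl  (5B, 1-aligned)
9..12  -- padding (3B)
12..16  payload_len  (4B, 4-aligned)
16..18  flags  (2B, 2-aligned)
18..24  -- padding (6B)
24..32  dst  (8B, 8-aligned)
32..34  proto  (2B, 2-aligned)
34..40  -- tail padding (6B)
sizeof = 40, alignof = 8
data bytes 25, size 40 → padding 15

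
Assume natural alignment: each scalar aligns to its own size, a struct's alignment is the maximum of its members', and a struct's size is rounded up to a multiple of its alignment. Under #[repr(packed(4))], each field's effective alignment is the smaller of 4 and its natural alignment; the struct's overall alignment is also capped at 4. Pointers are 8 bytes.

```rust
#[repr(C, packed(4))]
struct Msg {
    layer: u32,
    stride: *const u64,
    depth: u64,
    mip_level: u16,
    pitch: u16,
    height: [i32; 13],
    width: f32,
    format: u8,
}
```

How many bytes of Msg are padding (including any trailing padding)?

layer at 0 (size 4, align 4) → ends 4
stride at 4 (size 8, align 4) → ends 12
depth at 12 (size 8, align 4) → ends 20
mip_level at 20 (size 2, align 2) → ends 22
pitch at 22 (size 2, align 2) → ends 24
height at 24 (size 52, align 4) → ends 76
width at 76 (size 4, align 4) → ends 80
format at 80 (size 1, align 1) → ends 81
tail pad 3 to reach multiple of 4
total 84 bytes, alignment 4
data bytes 81, size 84 → padding 3

3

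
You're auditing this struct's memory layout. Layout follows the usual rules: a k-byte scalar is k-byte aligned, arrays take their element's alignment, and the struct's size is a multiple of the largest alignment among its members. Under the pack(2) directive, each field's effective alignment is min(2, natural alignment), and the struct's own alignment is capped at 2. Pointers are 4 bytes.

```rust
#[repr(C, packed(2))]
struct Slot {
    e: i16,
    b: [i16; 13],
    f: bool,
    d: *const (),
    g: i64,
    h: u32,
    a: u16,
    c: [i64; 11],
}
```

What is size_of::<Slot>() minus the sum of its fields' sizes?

1

@0: e [2B, align 2] → 2
@2: b [26B, align 2] → 28
@28: f [1B, align 1] → 29
+1 pad (align 2)
@30: d [4B, align 2] → 34
@34: g [8B, align 2] → 42
@42: h [4B, align 2] → 46
@46: a [2B, align 2] → 48
@48: c [88B, align 2] → 136
size 136, align 2
data bytes 135, size 136 → padding 1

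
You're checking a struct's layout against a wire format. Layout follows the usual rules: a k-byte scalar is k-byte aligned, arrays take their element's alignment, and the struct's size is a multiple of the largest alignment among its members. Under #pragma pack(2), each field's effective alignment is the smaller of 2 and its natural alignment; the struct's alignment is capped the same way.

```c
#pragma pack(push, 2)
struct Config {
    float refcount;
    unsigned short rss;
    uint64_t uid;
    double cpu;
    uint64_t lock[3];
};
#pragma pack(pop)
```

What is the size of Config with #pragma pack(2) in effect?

refcount at 0 (size 4, align 2) → ends 4
rss at 4 (size 2, align 2) → ends 6
uid at 6 (size 8, align 2) → ends 14
cpu at 14 (size 8, align 2) → ends 22
lock at 22 (size 24, align 2) → ends 46
total 46 bytes, alignment 2

46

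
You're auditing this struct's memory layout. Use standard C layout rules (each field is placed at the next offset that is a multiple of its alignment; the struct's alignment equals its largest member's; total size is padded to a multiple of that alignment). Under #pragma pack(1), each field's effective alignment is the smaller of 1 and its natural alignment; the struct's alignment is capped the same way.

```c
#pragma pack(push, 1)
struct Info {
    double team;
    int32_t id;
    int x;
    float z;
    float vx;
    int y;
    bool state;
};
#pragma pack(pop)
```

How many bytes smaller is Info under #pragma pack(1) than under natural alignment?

natural layout:
  0..8  team  (8B, 8-aligned)
  8..12  id  (4B, 4-aligned)
  12..16  x  (4B, 4-aligned)
  16..20  z  (4B, 4-aligned)
  20..24  vx  (4B, 4-aligned)
  24..28  y  (4B, 4-aligned)
  28..29  state  (1B, 1-aligned)
  29..32  -- tail padding (3B)
  sizeof = 32, alignof = 8
packed(1) layout:
  0..8  team  (8B, 1-aligned)
  8..12  id  (4B, 1-aligned)
  12..16  x  (4B, 1-aligned)
  16..20  z  (4B, 1-aligned)
  20..24  vx  (4B, 1-aligned)
  24..28  y  (4B, 1-aligned)
  28..29  state  (1B, 1-aligned)
  sizeof = 29, alignof = 1
32 − 29 = 3

3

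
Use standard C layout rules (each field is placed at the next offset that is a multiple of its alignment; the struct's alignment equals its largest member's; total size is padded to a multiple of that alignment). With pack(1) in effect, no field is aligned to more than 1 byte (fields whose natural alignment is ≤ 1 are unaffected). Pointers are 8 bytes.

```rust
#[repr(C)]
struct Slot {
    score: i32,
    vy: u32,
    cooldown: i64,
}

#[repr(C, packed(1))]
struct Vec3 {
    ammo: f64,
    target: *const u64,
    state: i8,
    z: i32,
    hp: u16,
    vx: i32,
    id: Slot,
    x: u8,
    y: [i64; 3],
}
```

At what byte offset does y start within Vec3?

Slot: score at 0 (size 4, align 4) → ends 4; vy at 4 (size 4, align 4) → ends 8; cooldown at 8 (size 8, align 8) → ends 16; total 16 bytes, alignment 8
ammo at 0 (size 8, align 1) → ends 8
target at 8 (size 8, align 1) → ends 16
state at 16 (size 1, align 1) → ends 17
z at 17 (size 4, align 1) → ends 21
hp at 21 (size 2, align 1) → ends 23
vx at 23 (size 4, align 1) → ends 27
id at 27 (size 16, align 1) → ends 43
x at 43 (size 1, align 1) → ends 44
y at 44 (size 24, align 1) → ends 68

44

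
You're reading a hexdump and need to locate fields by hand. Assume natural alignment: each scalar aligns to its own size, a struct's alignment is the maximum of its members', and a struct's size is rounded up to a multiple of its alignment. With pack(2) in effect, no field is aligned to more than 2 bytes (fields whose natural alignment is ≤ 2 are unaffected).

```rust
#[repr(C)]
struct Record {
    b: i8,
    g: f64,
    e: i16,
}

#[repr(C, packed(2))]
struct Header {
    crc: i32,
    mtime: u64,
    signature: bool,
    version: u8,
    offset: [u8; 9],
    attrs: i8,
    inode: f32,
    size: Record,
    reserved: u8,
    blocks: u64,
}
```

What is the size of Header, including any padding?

Record: b at 0 (size 1, align 1) → ends 1; pad 7 to align 8 for g; g at 8 (size 8, align 8) → ends 16; e at 16 (size 2, align 2) → ends 18; tail pad 6 to reach multiple of 8; total 24 bytes, alignment 8
crc at 0 (size 4, align 2) → ends 4
mtime at 4 (size 8, align 2) → ends 12
signature at 12 (size 1, align 1) → ends 13
version at 13 (size 1, align 1) → ends 14
offset at 14 (size 9, align 1) → ends 23
attrs at 23 (size 1, align 1) → ends 24
inode at 24 (size 4, align 2) → ends 28
size at 28 (size 24, align 2) → ends 52
reserved at 52 (size 1, align 1) → ends 53
pad 1 to align 2 for blocks
blocks at 54 (size 8, align 2) → ends 62
total 62 bytes, alignment 2

62 bytes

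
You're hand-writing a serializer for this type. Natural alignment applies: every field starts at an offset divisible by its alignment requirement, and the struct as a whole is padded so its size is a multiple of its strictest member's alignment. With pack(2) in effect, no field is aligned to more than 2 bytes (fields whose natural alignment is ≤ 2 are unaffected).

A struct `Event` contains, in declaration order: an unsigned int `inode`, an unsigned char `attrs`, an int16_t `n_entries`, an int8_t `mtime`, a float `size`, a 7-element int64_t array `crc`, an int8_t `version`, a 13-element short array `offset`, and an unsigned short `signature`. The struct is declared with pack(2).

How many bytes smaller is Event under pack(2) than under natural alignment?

natural layout:
  @0: inode [4B, align 4] → 4
  @4: attrs [1B, align 1] → 5
  +1 pad (align 2)
  @6: n_entries [2B, align 2] → 8
  @8: mtime [1B, align 1] → 9
  +3 pad (align 4)
  @12: size [4B, align 4] → 16
  @16: crc [56B, align 8] → 72
  @72: version [1B, align 1] → 73
  +1 pad (align 2)
  @74: offset [26B, align 2] → 100
  @100: signature [2B, align 2] → 102
  +2 tail pad (align 8)
  size 104, align 8
packed(2) layout:
  @0: inode [4B, align 2] → 4
  @4: attrs [1B, align 1] → 5
  +1 pad (align 2)
  @6: n_entries [2B, align 2] → 8
  @8: mtime [1B, align 1] → 9
  +1 pad (align 2)
  @10: size [4B, align 2] → 14
  @14: crc [56B, align 2] → 70
  @70: version [1B, align 1] → 71
  +1 pad (align 2)
  @72: offset [26B, align 2] → 98
  @98: signature [2B, align 2] → 100
  size 100, align 2
104 − 100 = 4

4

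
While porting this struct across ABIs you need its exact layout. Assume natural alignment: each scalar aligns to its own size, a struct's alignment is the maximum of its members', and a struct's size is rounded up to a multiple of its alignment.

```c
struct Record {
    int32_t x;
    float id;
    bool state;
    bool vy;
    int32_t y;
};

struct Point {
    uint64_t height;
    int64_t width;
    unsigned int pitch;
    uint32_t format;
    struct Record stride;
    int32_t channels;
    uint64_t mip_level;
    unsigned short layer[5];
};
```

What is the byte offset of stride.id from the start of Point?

28

Record: @0: x [4B, align 4] → 4; @4: id [4B, align 4] → 8; @8: state [1B, align 1] → 9; @9: vy [1B, align 1] → 10; +2 pad (align 4); @12: y [4B, align 4] → 16; size 16, align 4
@0: height [8B, align 8] → 8
@8: width [8B, align 8] → 16
@16: pitch [4B, align 4] → 20
@20: format [4B, align 4] → 24
@24: stride [16B, align 4] → 40
within Record: id at 4
24 + 4 = 28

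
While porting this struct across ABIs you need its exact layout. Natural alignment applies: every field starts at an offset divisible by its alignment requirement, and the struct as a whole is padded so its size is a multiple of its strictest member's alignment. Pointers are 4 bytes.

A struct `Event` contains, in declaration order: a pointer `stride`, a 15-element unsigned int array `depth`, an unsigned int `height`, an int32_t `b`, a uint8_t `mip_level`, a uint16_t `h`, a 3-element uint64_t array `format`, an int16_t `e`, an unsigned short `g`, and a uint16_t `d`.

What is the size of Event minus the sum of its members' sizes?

stride at 0 (size 4, align 4) → ends 4
depth at 4 (size 60, align 4) → ends 64
height at 64 (size 4, align 4) → ends 68
b at 68 (size 4, align 4) → ends 72
mip_level at 72 (size 1, align 1) → ends 73
pad 1 to align 2 for h
h at 74 (size 2, align 2) → ends 76
pad 4 to align 8 for format
format at 80 (size 24, align 8) → ends 104
e at 104 (size 2, align 2) → ends 106
g at 106 (size 2, align 2) → ends 108
d at 108 (size 2, align 2) → ends 110
tail pad 2 to reach multiple of 8
total 112 bytes, alignment 8
data bytes 105, size 112 → padding 7

7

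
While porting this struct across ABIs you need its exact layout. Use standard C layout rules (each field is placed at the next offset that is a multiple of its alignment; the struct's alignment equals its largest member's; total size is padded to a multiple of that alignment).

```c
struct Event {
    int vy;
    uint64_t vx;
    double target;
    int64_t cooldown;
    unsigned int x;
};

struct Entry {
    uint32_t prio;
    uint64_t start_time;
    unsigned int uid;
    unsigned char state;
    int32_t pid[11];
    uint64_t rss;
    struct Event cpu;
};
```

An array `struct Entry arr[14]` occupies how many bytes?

Event: vy at 0 (size 4, align 4) → ends 4; pad 4 to align 8 for vx; vx at 8 (size 8, align 8) → ends 16; target at 16 (size 8, align 8) → ends 24; cooldown at 24 (size 8, align 8) → ends 32; x at 32 (size 4, align 4) → ends 36; tail pad 4 to reach multiple of 8; total 40 bytes, alignment 8
prio at 0 (size 4, align 4) → ends 4
pad 4 to align 8 for start_time
start_time at 8 (size 8, align 8) → ends 16
uid at 16 (size 4, align 4) → ends 20
state at 20 (size 1, align 1) → ends 21
pad 3 to align 4 for pid
pid at 24 (size 44, align 4) → ends 68
pad 4 to align 8 for rss
rss at 72 (size 8, align 8) → ends 80
cpu at 80 (size 40, align 8) → ends 120
total 120 bytes, alignment 8
array of 14: 14 × 120 = 1680

1680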